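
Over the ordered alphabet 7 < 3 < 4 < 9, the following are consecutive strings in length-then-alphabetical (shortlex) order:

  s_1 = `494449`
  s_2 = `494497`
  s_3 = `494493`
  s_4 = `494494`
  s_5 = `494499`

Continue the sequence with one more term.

494977

The successor of 494499 increments the rightmost position that isn't already 9 and resets every position after it to 7.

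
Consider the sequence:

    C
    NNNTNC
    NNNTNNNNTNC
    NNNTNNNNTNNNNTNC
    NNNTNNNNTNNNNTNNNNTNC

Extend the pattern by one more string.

The strings grow by a fixed prefix NNNTN each time.
Applying this once more to NNNTNNNNTNNNNTNNNNTNC:

NNNTNNNNTNNNNTNNNNTNNNNTNC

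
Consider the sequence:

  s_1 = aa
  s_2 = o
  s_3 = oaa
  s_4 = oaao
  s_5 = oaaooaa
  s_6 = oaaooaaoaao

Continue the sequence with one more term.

oaaooaaoaaooaaooaa

This is a Fibonacci-style word recurrence s(k) = s(k−1)·s(k−2): e.g. o·aa = oaa.
So term 7 is oaaooaaoaao·oaaooaa.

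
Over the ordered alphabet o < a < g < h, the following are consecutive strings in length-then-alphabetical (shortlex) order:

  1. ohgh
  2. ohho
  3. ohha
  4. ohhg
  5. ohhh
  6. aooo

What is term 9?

aooh

Continuing the enumeration 3 steps past aooo: aooo → aooa → aoog → (answer).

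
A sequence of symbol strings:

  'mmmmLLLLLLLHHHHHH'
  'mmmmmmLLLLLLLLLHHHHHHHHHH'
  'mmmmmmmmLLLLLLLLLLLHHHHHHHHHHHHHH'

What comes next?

Each string has the form m^{2n} L^{2n+3} H^{4n-2}, where the shown terms are n = 2, 3, 4.
At n = 5 the blocks have lengths 10, 13, 18.

mmmmmmmmmmLLLLLLLLLLLLLHHHHHHHHHHHHHHHHHH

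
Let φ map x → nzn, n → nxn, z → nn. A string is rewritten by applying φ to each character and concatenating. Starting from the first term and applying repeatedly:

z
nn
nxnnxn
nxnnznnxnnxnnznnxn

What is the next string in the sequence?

Rewriting the 18 symbols of nxnnznnxnnxnnznnxn one by one yields nxn nzn nxn nxn nn nxn nxn nzn nxn nxn nzn nxn nxn nn nxn nxn nzn nxn; concatenated:

nxnnznnxnnxnnnnxnnxnnznnxnnxnnznnxnnxnnnnxnnxnnznnxn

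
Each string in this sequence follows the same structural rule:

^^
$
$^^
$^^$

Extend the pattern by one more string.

Each term (from the third on) is the previous term followed by the one before it: term 3 = $·^^ = $^^.
The next term joins $^^$ and $^^.

$^^$$^^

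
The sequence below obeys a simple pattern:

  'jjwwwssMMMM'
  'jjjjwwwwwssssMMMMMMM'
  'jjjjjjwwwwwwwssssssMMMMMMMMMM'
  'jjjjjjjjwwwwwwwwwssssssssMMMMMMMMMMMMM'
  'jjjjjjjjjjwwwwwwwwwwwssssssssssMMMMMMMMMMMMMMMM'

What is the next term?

The n-th term is 2n j's then 2n+1 w's then 2n s's then 3n+1 M's (n = 1, 2, …).
Setting n = 6 gives 12, 13, 12, 19 characters in each block.

jjjjjjjjjjjjwwwwwwwwwwwwwssssssssssssMMMMMMMMMMMMMMMMMMM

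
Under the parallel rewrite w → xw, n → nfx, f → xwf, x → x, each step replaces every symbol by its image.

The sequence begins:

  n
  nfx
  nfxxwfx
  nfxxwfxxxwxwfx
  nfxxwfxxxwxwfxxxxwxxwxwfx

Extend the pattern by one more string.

nfxxwfxxxwxwfxxxxwxxwxwfxxxxxwxxxwxxwxwfx

Applying the rule to each of the 25 symbols of nfxxwfxxxwxwfxxxxwxxwxwfx gives the pieces nfx xwf x x xw xwf x x x xw x xw xwf x x x x xw x x xw x xw xwf x, which concatenate to the answer.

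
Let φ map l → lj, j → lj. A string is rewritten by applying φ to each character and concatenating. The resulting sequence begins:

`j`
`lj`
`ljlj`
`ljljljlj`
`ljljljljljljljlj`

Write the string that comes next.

ljljljljljljljljljljljljljljljlj

Replace each of the 16 characters of ljljljljljljljlj in place — lj lj lj lj lj lj lj lj lj lj lj lj lj lj lj lj — and concatenate.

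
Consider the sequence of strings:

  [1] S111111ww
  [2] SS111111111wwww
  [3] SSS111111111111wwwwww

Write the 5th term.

SSSSS111111111111111111wwwwwwwwww

The n-th term is n-1 S's then 3n 1's then 2n-2 w's, where the shown terms are n = 2, 3, 4.
At n = 6 the blocks have lengths 5, 18, 10.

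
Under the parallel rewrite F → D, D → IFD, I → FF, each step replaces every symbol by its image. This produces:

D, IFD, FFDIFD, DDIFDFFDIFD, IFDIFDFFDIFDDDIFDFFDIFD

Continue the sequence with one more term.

φ(IFDIFDFFDIFDDDIFDFFDIFD) expands symbol-by-symbol to FF D IFD FF D IFD D D IFD FF D IFD IFD IFD FF D IFD D D IFD FF D IFD; joining the 23 pieces gives the next term.

FFDIFDFFDIFDDDIFDFFDIFDIFDIFDFFDIFDDDIFDFFDIFD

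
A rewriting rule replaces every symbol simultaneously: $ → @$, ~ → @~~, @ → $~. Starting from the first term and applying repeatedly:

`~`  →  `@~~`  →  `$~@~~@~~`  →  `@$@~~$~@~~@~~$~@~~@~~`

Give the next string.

$~@$$~@~~@~~@$@~~$~@~~@~~$~@~~@~~@$@~~$~@~~@~~$~@~~@~~

φ(@$@~~$~@~~@~~$~@~~@~~) expands symbol-by-symbol to $~ @$ $~ @~~ @~~ @$ @~~ $~ @~~ @~~ $~ @~~ @~~ @$ @~~ $~ @~~ @~~ $~ @~~ @~~; joining the 21 pieces gives the next term.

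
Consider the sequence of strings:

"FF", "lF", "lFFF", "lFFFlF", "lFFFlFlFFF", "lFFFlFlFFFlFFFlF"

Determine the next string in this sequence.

From term 3 onward, concatenate the last term with the second-to-last: lF·FF = lFFF, lFFF·lF = lFFFlF, …
So term 7 is lFFFlFlFFFlFFFlF·lFFFlFlFFF.

lFFFlFlFFFlFFFlFlFFFlFlFFF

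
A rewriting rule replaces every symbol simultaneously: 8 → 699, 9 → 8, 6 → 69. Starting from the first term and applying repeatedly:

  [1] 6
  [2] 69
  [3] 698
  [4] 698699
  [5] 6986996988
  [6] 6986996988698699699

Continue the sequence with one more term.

Rewriting the 19 symbols of 6986996988698699699 one by one yields 69 8 699 69 8 8 69 8 699 699 69 8 699 69 8 8 69 8 8; concatenated:

698699698869869969969869969886988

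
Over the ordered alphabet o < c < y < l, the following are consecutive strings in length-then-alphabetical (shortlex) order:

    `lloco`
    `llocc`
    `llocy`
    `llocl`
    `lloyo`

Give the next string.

The successor of lloyo increments the rightmost position that isn't already l and resets every position after it to o.

lloyc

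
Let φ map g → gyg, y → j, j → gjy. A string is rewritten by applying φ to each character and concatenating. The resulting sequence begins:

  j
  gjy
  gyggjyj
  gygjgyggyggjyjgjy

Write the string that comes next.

Applying the rule to each of the 17 symbols of gygjgyggyggjyjgjy gives the pieces gyg j gyg gjy gyg j gyg gyg j gyg gyg gjy j gjy gyg gjy j, which concatenate to the answer.

gygjgyggjygygjgyggygjgyggyggjyjgjygyggjyj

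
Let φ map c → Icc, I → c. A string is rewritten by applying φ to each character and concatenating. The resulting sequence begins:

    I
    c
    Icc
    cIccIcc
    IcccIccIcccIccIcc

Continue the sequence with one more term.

Rewriting the 17 symbols of IcccIccIcccIccIcc one by one yields c Icc Icc Icc c Icc Icc c Icc Icc Icc c Icc Icc c Icc Icc; concatenated:

cIccIccIcccIccIcccIccIccIcccIccIcccIccIcc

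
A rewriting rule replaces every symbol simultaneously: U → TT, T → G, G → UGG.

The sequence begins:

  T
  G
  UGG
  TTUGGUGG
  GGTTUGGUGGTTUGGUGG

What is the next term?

UGGUGGGGTTUGGUGGTTUGGUGGGGTTUGGUGGTTUGGUGG

Replace each of the 18 characters of GGTTUGGUGGTTUGGUGG in place — UGG UGG G G TT UGG UGG TT UGG UGG G G TT UGG UGG TT UGG UGG — and concatenate.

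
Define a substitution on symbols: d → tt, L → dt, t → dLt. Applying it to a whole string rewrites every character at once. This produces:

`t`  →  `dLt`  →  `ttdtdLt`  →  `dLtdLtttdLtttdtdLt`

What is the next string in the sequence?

Replace each of the 18 characters of dLtdLtttdLtttdtdLt in place — tt dt dLt tt dt dLt dLt dLt tt dt dLt dLt dLt tt dLt tt dt dLt — and concatenate.

ttdtdLtttdtdLtdLtdLtttdtdLtdLtdLtttdLtttdtdLt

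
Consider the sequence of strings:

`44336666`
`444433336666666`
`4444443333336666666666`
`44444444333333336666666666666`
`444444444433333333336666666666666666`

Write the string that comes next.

4444444444443333333333336666666666666666666

The n-th term is 2n 4's then 2n 3's then 3n+1 6's (n = 1, 2, …).
At n = 6 the blocks have lengths 12, 12, 19.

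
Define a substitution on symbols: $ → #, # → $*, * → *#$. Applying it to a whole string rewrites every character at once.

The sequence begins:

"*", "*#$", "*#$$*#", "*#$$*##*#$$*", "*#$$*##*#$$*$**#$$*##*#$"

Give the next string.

*#$$*##*#$$*$**#$$*##*#$#*#$*#$$*##*#$$*$**#$$*#

Applying the rule to each of the 24 symbols of *#$$*##*#$$*$**#$$*##*#$ gives the pieces *#$ $* # # *#$ $* $* *#$ $* # # *#$ # *#$ *#$ $* # # *#$ $* $* *#$ $* #, which concatenate to the answer.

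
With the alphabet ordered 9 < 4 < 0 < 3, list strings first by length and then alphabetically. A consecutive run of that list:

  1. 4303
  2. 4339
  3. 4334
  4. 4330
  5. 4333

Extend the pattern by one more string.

Treat 4333 as a base-4 numeral over the given alphabet and add one, carrying through any trailing 3's.

0999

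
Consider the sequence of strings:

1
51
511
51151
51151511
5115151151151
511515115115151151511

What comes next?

This is a Fibonacci-style word recurrence s(k) = s(k−1)·s(k−2): e.g. 51·1 = 511.
Continuing: 511515115115151151511 · 5115151151151 gives term 8.

5115151151151511515115115151151151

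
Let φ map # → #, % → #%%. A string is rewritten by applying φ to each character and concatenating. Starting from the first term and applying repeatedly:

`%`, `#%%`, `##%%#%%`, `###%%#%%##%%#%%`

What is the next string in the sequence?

####%%#%%##%%#%%###%%#%%##%%#%%

φ(###%%#%%##%%#%%) expands symbol-by-symbol to # # # #%% #%% # #%% #%% # # #%% #%% # #%% #%%; joining the 15 pieces gives the next term.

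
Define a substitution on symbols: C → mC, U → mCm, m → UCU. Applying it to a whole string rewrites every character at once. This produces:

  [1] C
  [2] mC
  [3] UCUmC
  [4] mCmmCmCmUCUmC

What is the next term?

UCUmCUCUUCUmCUCUmCUCUmCmmCmCmUCUmC

Applying the rule to each of the 13 symbols of mCmmCmCmUCUmC gives the pieces UCU mC UCU UCU mC UCU mC UCU mCm mC mCm UCU mC, which concatenate to the answer.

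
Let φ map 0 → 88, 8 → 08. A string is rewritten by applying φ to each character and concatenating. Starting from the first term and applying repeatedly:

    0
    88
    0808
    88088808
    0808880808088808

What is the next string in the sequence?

Rewriting the 16 symbols of 0808880808088808 one by one yields 88 08 88 08 08 08 88 08 88 08 88 08 08 08 88 08; concatenated:

88088808080888088808880808088808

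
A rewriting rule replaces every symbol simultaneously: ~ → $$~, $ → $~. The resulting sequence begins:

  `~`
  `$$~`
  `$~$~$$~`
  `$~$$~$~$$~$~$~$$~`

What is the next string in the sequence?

$~$$~$~$~$$~$~$$~$~$~$$~$~$$~$~$$~$~$~$$~

Applying the rule to each of the 17 symbols of $~$$~$~$$~$~$~$$~ gives the pieces $~ $$~ $~ $~ $$~ $~ $$~ $~ $~ $$~ $~ $$~ $~ $$~ $~ $~ $$~, which concatenate to the answer.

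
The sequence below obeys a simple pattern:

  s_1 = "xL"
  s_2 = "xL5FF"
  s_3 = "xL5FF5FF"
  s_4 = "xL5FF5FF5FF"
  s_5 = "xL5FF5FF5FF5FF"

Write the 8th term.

Each term is the previous one with 5FF appended.
From xL5FF5FF5FF5FF, 3 further steps: xL5FF5FF5FF5FF → xL5FF5FF5FF5FF5FF → xL5FF5FF5FF5FF5FF5FF → (answer).

xL5FF5FF5FF5FF5FF5FF5FF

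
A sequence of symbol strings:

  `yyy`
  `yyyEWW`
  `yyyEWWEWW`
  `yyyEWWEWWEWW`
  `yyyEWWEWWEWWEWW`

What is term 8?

yyyEWWEWWEWWEWWEWWEWWEWW

Every step adds EWW to the end: s(k+1) = s(k)·EWW.
From yyyEWWEWWEWWEWW, 3 further steps: yyyEWWEWWEWWEWW → yyyEWWEWWEWWEWWEWW → yyyEWWEWWEWWEWWEWWEWW → (answer).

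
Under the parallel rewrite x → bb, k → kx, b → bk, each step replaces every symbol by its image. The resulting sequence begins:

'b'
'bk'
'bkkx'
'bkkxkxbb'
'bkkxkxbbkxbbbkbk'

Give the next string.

Applying the rule to each of the 16 symbols of bkkxkxbbkxbbbkbk gives the pieces bk kx kx bb kx bb bk bk kx bb bk bk bk kx bk kx, which concatenate to the answer.

bkkxkxbbkxbbbkbkkxbbbkbkbkkxbkkx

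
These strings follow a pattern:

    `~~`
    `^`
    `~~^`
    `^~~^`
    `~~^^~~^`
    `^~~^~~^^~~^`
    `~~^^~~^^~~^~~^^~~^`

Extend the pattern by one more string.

^~~^~~^^~~^~~^^~~^^~~^~~^^~~^

From term 3 onward, concatenate the second-to-last term with the last: ~~·^ = ~~^, ^·~~^ = ^~~^, …
The next term joins ^~~^~~^^~~^ and ~~^^~~^^~~^~~^^~~^.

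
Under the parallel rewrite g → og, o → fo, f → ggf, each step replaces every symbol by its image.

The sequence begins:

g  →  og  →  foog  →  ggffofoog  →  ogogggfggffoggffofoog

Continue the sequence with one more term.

Rewriting the 21 symbols of ogogggfggffoggffofoog one by one yields fo og fo og og og ggf og og ggf ggf fo og og ggf ggf fo ggf fo fo og; concatenated:

foogfoogogogggfogogggfggffoogogggfggffoggffofoog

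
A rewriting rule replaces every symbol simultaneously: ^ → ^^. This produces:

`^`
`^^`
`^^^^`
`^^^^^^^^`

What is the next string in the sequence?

^^^^^^^^^^^^^^^^

Apply φ to ^^^^^^^^ symbol by symbol: ^→^^, ^→^^, ^→^^, ^→^^, ^→^^, ^→^^, ^→^^, ^→^^; joined: ^^ ^^ ^^ ^^ ^^ ^^ ^^ ^^.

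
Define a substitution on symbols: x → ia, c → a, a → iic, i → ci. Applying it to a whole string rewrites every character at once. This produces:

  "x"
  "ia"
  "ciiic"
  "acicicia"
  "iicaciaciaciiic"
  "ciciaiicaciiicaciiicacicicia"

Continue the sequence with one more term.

aciaciiicciciaiicaciciciaiicaciciciaiicaciaciaciiic

Replace each of the 28 characters of ciciaiicaciiicaciiicacicicia in place — a ci a ci iic ci ci a iic a ci ci ci a iic a ci ci ci a iic a ci a ci a ci iic — and concatenate.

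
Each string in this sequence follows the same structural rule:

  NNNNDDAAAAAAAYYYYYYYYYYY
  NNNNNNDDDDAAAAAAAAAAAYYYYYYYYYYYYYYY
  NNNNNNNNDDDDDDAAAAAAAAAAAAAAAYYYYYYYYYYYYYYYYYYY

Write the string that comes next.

The n-th term is 2n N's then 2n-2 D's then 4n-1 A's then 4n+3 Y's, where the shown terms are n = 2, 3, 4.
For the next term, n = 5, so the run lengths are 10, 8, 19, 23.

NNNNNNNNNNDDDDDDDDAAAAAAAAAAAAAAAAAAAYYYYYYYYYYYYYYYYYYYYYYY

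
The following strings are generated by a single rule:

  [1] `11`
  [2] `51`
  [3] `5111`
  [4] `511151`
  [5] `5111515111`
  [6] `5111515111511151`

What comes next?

51115151115111515111515111

From term 3 onward, concatenate the last term with the second-to-last: 51·11 = 5111, 5111·51 = 511151, …
The next term joins 5111515111511151 and 5111515111.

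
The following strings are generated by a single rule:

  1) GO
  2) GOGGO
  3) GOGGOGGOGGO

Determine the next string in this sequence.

Each string is two copies of the previous one joined by 'G'.
Doubling GOGGOGGOGGO with 'G' between the halves:

GOGGOGGOGGOGGOGGOGGOGGO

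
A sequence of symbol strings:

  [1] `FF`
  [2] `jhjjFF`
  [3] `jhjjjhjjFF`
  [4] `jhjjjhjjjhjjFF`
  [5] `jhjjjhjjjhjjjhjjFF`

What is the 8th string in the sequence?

The strings grow by a fixed prefix jhjj each time.
From jhjjjhjjjhjjjhjjFF, 3 further steps: jhjjjhjjjhjjjhjjFF → jhjjjhjjjhjjjhjjjhjjFF → jhjjjhjjjhjjjhjjjhjjjhjjFF → (answer).

jhjjjhjjjhjjjhjjjhjjjhjjjhjjFF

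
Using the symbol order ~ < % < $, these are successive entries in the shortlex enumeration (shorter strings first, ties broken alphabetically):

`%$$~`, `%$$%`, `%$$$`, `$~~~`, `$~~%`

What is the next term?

The successor of $~~% increments the rightmost position that isn't already $ and resets every position after it to ~.

$~~$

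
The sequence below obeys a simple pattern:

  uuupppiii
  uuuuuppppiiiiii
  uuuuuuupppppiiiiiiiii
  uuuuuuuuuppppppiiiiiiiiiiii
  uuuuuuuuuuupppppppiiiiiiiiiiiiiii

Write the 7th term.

uuuuuuuuuuuuuuupppppppppiiiiiiiiiiiiiiiiiiiii

The n-th term is 2n+1 u's then n+2 p's then 3n i's (n = 1, 2, …).
For term 7, n = 7, so the run lengths are 15, 9, 21.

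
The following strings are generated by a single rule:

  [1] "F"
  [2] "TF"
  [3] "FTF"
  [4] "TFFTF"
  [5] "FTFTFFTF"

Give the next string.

TFFTFFTFTFFTF

From term 3 onward, concatenate the second-to-last term with the last: F·TF = FTF, TF·FTF = TFFTF, …
The next term joins TFFTF and FTFTFFTF.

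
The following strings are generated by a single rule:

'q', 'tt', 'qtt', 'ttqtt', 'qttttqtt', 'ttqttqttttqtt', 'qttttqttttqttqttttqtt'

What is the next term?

ttqttqttttqttqttttqttttqttqttttqtt

Each term (from the third on) is the two preceding terms concatenated in order: term 3 = q·tt = qtt.
Continuing: ttqttqttttqtt · qttttqttttqttqttttqtt gives term 8.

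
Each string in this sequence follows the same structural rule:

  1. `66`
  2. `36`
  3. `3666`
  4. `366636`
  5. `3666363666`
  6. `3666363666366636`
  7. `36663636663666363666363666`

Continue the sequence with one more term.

Each term (from the third on) is the previous term followed by the one before it: term 3 = 36·66 = 3666.
The next term joins 36663636663666363666363666 and 3666363666366636.

366636366636663636663636663666363666366636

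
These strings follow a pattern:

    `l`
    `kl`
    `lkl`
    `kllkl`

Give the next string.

From term 3 onward, concatenate the second-to-last term with the last: l·kl = lkl, kl·lkl = kllkl, …
So term 5 is lkl·kllkl.

lklkllkl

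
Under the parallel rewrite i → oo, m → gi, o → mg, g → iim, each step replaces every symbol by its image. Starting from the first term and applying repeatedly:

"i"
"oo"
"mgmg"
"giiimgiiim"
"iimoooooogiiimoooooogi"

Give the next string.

φ(iimoooooogiiimoooooogi) expands symbol-by-symbol to oo oo gi mg mg mg mg mg mg iim oo oo oo gi mg mg mg mg mg mg iim oo; joining the 22 pieces gives the next term.

oooogimgmgmgmgmgmgiimoooooogimgmgmgmgmgmgiimoo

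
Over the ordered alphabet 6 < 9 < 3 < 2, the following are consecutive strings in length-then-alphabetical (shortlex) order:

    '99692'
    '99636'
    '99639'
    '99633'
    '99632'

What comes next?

99626

The successor of 99632 increments the rightmost position that isn't already 2 and resets every position after it to 6.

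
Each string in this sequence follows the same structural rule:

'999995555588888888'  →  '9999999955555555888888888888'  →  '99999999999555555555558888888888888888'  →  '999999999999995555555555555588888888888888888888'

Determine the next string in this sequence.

The n-th term is 3n-1 9's then 3n-1 5's then 4n 8's, where the shown terms are n = 2, 3, 4, 5.
At n = 6 the blocks have lengths 17, 17, 24.

9999999999999999955555555555555555888888888888888888888888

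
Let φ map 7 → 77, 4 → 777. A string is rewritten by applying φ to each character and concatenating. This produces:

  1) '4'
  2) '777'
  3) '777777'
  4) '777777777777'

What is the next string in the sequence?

777777777777777777777777

Rewriting each symbol of 777777777777: 7→77, 7→77, 7→77, 7→77, 7→77, 7→77, 7→77, 7→77, 7→77, 7→77, 7→77, 7→77, which concatenates to 77 77 77 77 77 77 77 77 77 77 77 77.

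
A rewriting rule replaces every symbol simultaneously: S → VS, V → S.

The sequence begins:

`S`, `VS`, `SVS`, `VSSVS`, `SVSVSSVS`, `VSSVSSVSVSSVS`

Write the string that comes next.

SVSVSSVSVSSVSSVSVSSVS

Applying the rule to each of the 13 symbols of VSSVSSVSVSSVS gives the pieces S VS VS S VS VS S VS S VS VS S VS, which concatenate to the answer.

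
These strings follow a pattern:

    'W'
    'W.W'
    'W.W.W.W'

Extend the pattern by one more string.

W.W.W.W.W.W.W.W

s(k+1) = s(k)·.·s(k) — each term doubles the last with '.' between the halves.
One more doubling of W.W.W.W gives the answer.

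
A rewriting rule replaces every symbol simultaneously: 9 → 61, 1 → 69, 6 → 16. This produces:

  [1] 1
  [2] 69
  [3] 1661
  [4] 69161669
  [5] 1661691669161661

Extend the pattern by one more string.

Rewriting the 16 symbols of 1661691669161661 one by one yields 69 16 16 69 16 61 69 16 16 61 69 16 69 16 16 69; concatenated:

69161669166169161661691669161669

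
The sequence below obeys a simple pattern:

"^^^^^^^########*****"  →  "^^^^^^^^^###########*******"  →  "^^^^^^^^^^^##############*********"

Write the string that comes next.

^^^^^^^^^^^^^#################***********

Each string has the form ^^{2n+1} #^{3n-1} *^{2n-1}, where the shown terms are n = 3, 4, 5.
At n = 6 the blocks have lengths 13, 17, 11.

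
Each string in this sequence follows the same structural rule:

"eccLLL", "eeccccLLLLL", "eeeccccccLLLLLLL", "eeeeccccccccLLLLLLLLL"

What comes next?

Reading off run lengths: e runs 1, 2, 3, 4; c runs 2, 4, 6, 8; L runs 3, 5, 7, 9 — each is linear in n (n = 1, 2, …).
At n = 5 the blocks have lengths 5, 10, 11.

eeeeeccccccccccLLLLLLLLLLL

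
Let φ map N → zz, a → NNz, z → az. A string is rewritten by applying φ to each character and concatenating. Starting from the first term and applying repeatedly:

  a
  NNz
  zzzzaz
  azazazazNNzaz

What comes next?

Replace each of the 13 characters of azazazazNNzaz in place — NNz az NNz az NNz az NNz az zz zz az NNz az — and concatenate.

NNzazNNzazNNzazNNzazzzzzazNNzaz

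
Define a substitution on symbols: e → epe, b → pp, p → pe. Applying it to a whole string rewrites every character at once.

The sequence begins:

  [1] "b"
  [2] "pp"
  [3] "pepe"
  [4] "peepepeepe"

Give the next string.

peepeepepeepepeepeepepeepe

Expanding peepepeepe: p→pe, e→epe, e→epe, p→pe, e→epe, p→pe, e→epe, e→epe, p→pe, e→epe. Concatenated: pe epe epe pe epe pe epe epe pe epe.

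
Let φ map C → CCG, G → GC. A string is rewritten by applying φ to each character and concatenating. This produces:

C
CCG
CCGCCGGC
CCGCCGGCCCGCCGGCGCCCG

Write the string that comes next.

CCGCCGGCCCGCCGGCGCCCGCCGCCGGCCCGCCGGCGCCCGGCCCGCCGCCGGC

Replace each of the 21 characters of CCGCCGGCCCGCCGGCGCCCG in place — CCG CCG GC CCG CCG GC GC CCG CCG CCG GC CCG CCG GC GC CCG GC CCG CCG CCG GC — and concatenate.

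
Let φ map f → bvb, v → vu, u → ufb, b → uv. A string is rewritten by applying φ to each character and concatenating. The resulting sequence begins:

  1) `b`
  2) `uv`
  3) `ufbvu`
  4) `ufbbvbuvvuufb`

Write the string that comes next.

ufbbvbuvuvvuuvufbvuvuufbufbbvbuv

φ(ufbbvbuvvuufb) expands symbol-by-symbol to ufb bvb uv uv vu uv ufb vu vu ufb ufb bvb uv; joining the 13 pieces gives the next term.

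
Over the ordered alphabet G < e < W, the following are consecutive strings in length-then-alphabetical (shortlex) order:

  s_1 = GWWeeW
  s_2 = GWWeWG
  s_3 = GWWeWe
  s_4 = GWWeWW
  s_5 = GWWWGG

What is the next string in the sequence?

GWWWGe

Treat GWWWGG as a base-3 numeral over the given alphabet and add one, carrying through any trailing W's.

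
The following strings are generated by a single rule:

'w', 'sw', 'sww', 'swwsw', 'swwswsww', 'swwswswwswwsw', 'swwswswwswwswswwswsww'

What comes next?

swwswswwswwswswwswswwswwswswwswwsw

From term 3 onward, concatenate the last term with the second-to-last: sw·w = sww, sww·sw = swwsw, …
Continuing: swwswswwswwswswwswsww · swwswswwswwsw gives term 8.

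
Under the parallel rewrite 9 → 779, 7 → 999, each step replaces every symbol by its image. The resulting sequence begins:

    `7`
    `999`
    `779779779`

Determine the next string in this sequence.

Rewriting each symbol of 779779779: 7→999, 7→999, 9→779, 7→999, 7→999, 9→779, 7→999, 7→999, 9→779, which concatenates to 999 999 779 999 999 779 999 999 779.

999999779999999779999999779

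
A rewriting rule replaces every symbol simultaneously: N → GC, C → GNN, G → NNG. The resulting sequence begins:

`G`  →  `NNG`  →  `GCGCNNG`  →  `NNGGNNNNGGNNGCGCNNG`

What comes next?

Rewriting the 19 symbols of NNGGNNNNGGNNGCGCNNG one by one yields GC GC NNG NNG GC GC GC GC NNG NNG GC GC NNG GNN NNG GNN GC GC NNG; concatenated:

GCGCNNGNNGGCGCGCGCNNGNNGGCGCNNGGNNNNGGNNGCGCNNG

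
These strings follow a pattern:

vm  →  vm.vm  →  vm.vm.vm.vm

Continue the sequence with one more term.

Every step duplicates the string with '.' between the halves.
Doubling vm.vm.vm.vm with '.' between the halves:

vm.vm.vm.vm.vm.vm.vm.vm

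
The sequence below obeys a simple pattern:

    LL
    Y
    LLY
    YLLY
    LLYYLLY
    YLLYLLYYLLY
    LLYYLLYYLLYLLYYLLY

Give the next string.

Each term (from the third on) is the two preceding terms concatenated in order: term 3 = LL·Y = LLY.
So term 8 is YLLYLLYYLLY·LLYYLLYYLLYLLYYLLY.

YLLYLLYYLLYLLYYLLYYLLYLLYYLLY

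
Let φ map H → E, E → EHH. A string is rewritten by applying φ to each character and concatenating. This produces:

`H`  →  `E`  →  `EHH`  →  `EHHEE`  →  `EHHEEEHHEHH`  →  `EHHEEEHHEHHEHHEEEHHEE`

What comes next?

Replace each of the 21 characters of EHHEEEHHEHHEHHEEEHHEE in place — EHH E E EHH EHH EHH E E EHH E E EHH E E EHH EHH EHH E E EHH EHH — and concatenate.

EHHEEEHHEHHEHHEEEHHEEEHHEEEHHEHHEHHEEEHHEHH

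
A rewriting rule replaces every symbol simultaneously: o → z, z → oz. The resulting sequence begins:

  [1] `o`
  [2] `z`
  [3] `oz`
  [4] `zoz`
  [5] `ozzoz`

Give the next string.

zozozzoz

Rewriting each symbol of ozzoz: o→z, z→oz, z→oz, o→z, z→oz, which concatenates to z oz oz z oz.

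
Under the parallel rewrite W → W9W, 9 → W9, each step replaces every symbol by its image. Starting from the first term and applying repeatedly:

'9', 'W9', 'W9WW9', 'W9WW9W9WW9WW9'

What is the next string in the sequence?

Replace each of the 13 characters of W9WW9W9WW9WW9 in place — W9W W9 W9W W9W W9 W9W W9 W9W W9W W9 W9W W9W W9 — and concatenate.

W9WW9W9WW9WW9W9WW9W9WW9WW9W9WW9WW9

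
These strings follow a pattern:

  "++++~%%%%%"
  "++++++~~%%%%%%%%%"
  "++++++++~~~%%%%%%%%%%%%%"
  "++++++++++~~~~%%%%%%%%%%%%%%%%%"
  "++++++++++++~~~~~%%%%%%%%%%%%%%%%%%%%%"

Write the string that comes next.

Each string has the form +^{2n+2} ~^{n} %^{4n+1} (n = 1, 2, …).
At n = 6 the blocks have lengths 14, 6, 25.

++++++++++++++~~~~~~%%%%%%%%%%%%%%%%%%%%%%%%%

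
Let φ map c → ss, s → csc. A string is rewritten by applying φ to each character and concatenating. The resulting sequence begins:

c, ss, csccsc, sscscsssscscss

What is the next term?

csccscsscscsscsccsccsccscsscscsscsccsc

Replace each of the 14 characters of sscscsssscscss in place — csc csc ss csc ss csc csc csc csc ss csc ss csc csc — and concatenate.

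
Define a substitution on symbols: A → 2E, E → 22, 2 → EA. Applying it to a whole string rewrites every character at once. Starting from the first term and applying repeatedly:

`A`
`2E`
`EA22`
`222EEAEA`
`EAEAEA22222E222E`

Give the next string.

φ(EAEAEA22222E222E) expands symbol-by-symbol to 22 2E 22 2E 22 2E EA EA EA EA EA 22 EA EA EA 22; joining the 16 pieces gives the next term.

222E222E222EEAEAEAEAEA22EAEAEA22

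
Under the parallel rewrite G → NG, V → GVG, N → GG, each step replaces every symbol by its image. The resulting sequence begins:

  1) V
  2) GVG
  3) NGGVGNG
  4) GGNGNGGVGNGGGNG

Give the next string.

Rewriting the 15 symbols of GGNGNGGVGNGGGNG one by one yields NG NG GG NG GG NG NG GVG NG GG NG NG NG GG NG; concatenated:

NGNGGGNGGGNGNGGVGNGGGNGNGNGGGNG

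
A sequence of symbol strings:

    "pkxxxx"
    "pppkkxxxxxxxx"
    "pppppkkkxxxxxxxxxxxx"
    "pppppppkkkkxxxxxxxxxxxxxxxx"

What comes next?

Term n consists of 2n-1 p's, followed by n k's, followed by 4n x's (n = 1, 2, …).
For the next term, n = 5, so the run lengths are 9, 5, 20.

pppppppppkkkkkxxxxxxxxxxxxxxxxxxxx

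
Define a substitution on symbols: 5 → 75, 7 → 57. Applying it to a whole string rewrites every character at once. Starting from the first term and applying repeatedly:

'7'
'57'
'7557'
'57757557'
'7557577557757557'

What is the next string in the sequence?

Replace each of the 16 characters of 7557577557757557 in place — 57 75 75 57 75 57 57 75 75 57 57 75 57 75 75 57 — and concatenate.

57757557755757757557577557757557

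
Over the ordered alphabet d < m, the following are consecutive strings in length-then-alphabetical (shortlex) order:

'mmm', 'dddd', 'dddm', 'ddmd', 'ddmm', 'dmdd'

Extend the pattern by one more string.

Find the rightmost character of dmdd below m, bump it to the next letter, and reset everything to its right to d.

dmdm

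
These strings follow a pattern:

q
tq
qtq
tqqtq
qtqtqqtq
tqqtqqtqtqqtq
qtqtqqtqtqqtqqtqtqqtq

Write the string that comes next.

This is a Fibonacci-style word recurrence s(k) = s(k−2)·s(k−1): e.g. q·tq = qtq.
So term 8 is tqqtqqtqtqqtq·qtqtqqtqtqqtqqtqtqqtq.

tqqtqqtqtqqtqqtqtqqtqtqqtqqtqtqqtq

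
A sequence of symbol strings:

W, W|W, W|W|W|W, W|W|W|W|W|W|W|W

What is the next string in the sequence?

Every step duplicates the string with '|' between the halves.
Doubling W|W|W|W|W|W|W|W with '|' between the halves:

W|W|W|W|W|W|W|W|W|W|W|W|W|W|W|W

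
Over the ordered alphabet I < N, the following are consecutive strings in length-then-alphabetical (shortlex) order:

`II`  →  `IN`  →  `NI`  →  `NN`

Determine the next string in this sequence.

III

NN is the last string of length 2, so the next is the first of length 3: I repeated 3 times.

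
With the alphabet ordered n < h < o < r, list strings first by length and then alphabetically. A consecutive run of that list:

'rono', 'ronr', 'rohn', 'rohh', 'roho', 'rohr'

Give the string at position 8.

rooh

Advancing 2 positions from rohr through rohr → roon reaches term 8.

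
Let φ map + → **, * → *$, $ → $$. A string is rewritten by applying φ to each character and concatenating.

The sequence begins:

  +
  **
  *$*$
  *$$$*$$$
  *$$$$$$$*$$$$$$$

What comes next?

Replace each of the 16 characters of *$$$$$$$*$$$$$$$ in place — *$ $$ $$ $$ $$ $$ $$ $$ *$ $$ $$ $$ $$ $$ $$ $$ — and concatenate.

*$$$$$$$$$$$$$$$*$$$$$$$$$$$$$$$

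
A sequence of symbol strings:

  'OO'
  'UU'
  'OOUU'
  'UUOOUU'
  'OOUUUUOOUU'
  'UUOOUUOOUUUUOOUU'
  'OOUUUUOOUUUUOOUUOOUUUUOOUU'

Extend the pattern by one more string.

UUOOUUOOUUUUOOUUOOUUUUOOUUUUOOUUOOUUUUOOUU

This is a Fibonacci-style word recurrence s(k) = s(k−2)·s(k−1): e.g. OO·UU = OOUU.
Continuing: UUOOUUOOUUUUOOUU · OOUUUUOOUUUUOOUUOOUUUUOOUU gives term 8.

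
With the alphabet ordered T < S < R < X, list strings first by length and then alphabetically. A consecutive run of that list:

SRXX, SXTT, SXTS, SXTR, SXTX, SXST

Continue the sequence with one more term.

Find the rightmost character of SXST below X, bump it to the next letter, and reset everything to its right to T.

SXSS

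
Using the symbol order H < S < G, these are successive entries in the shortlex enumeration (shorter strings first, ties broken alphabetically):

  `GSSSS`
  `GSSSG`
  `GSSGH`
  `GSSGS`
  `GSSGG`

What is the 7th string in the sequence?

GSGHS

Advancing 2 positions from GSSGG through GSSGG → GSGHH reaches term 7.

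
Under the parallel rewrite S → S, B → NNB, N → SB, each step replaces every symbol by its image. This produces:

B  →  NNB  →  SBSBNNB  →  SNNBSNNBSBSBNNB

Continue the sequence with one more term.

SSBSBNNBSSBSBNNBSNNBSNNBSBSBNNB

φ(SNNBSNNBSBSBNNB) expands symbol-by-symbol to S SB SB NNB S SB SB NNB S NNB S NNB SB SB NNB; joining the 15 pieces gives the next term.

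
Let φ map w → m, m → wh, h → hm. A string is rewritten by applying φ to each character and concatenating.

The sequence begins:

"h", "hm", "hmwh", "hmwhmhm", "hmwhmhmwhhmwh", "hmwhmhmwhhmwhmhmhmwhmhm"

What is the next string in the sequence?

Applying the rule to each of the 23 symbols of hmwhmhmwhhmwhmhmhmwhmhm gives the pieces hm wh m hm wh hm wh m hm hm wh m hm wh hm wh hm wh m hm wh hm wh, which concatenate to the answer.

hmwhmhmwhhmwhmhmhmwhmhmwhhmwhhmwhmhmwhhmwh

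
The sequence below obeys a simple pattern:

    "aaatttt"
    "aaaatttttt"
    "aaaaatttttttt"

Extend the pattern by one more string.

Term n consists of n+1 a's, followed by 2n t's, where the shown terms are n = 2, 3, 4.
Setting n = 5 gives 6, 10 characters in each block.

aaaaaatttttttttt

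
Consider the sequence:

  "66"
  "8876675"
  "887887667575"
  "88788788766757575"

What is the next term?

s(k+1) = 887·s(k)·75, so each term gains 887 as a prefix and 75 as a suffix.
So the next term is 887·88788788766757575·75.

8878878878876675757575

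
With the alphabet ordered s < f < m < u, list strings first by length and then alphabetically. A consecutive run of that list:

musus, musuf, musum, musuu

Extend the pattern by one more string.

mufss

Find the rightmost character of musuu below u, bump it to the next letter, and reset everything to its right to s.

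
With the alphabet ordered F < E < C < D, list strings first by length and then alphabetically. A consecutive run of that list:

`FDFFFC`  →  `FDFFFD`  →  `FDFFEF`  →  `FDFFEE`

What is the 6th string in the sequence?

FDFFED

Stepping forward 2 times from FDFFEE: FDFFEE → FDFFEC, then the target.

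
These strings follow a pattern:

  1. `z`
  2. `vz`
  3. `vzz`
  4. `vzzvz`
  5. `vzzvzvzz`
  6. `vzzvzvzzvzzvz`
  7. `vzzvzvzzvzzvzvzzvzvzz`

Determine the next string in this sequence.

vzzvzvzzvzzvzvzzvzvzzvzzvzvzzvzzvz

From term 3 onward, concatenate the last term with the second-to-last: vz·z = vzz, vzz·vz = vzzvz, …
Continuing: vzzvzvzzvzzvzvzzvzvzz · vzzvzvzzvzzvz gives term 8.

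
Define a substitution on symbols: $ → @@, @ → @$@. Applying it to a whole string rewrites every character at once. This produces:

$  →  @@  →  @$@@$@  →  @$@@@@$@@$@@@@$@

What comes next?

@$@@@@$@@$@@$@@$@@@@$@@$@@@@$@@$@@$@@$@@@@$@

φ(@$@@@@$@@$@@@@$@) expands symbol-by-symbol to @$@ @@ @$@ @$@ @$@ @$@ @@ @$@ @$@ @@ @$@ @$@ @$@ @$@ @@ @$@; joining the 16 pieces gives the next term.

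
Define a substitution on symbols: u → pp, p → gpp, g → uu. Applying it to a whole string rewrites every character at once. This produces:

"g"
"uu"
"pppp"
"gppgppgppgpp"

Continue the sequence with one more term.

uugppgppuugppgppuugppgppuugppgpp

Apply φ to gppgppgppgpp symbol by symbol: g→uu, p→gpp, p→gpp, g→uu, p→gpp, p→gpp, g→uu, p→gpp, p→gpp, g→uu, p→gpp, p→gpp; joined: uu gpp gpp uu gpp gpp uu gpp gpp uu gpp gpp.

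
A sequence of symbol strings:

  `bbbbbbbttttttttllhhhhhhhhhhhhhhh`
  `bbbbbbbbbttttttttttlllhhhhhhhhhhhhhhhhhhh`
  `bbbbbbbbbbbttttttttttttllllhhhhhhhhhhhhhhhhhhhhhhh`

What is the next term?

Each string has the form b^{2n+1} t^{2n+2} l^{n-1} h^{4n+3}, where the shown terms are n = 3, 4, 5.
At n = 6 the blocks have lengths 13, 14, 5, 27.

bbbbbbbbbbbbbttttttttttttttlllllhhhhhhhhhhhhhhhhhhhhhhhhhhh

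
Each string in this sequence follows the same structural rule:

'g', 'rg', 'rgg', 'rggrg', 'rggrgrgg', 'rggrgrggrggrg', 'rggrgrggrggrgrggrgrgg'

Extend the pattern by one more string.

rggrgrggrggrgrggrgrggrggrgrggrggrg

Each term (from the third on) is the previous term followed by the one before it: term 3 = rg·g = rgg.
Continuing: rggrgrggrggrgrggrgrgg · rggrgrggrggrg gives term 8.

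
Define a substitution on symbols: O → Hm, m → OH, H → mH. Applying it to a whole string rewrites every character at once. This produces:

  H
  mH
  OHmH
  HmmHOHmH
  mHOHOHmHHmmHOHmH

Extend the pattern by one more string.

Rewriting the 16 symbols of mHOHOHmHHmmHOHmH one by one yields OH mH Hm mH Hm mH OH mH mH OH OH mH Hm mH OH mH; concatenated:

OHmHHmmHHmmHOHmHmHOHOHmHHmmHOHmH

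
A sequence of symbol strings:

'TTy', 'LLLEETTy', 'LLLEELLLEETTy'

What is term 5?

LLLEELLLEELLLEELLLEETTy

Each term is the previous one with LLLEE prepended.
From LLLEELLLEETTy, 2 further steps: LLLEELLLEETTy → LLLEELLLEELLLEETTy → (answer).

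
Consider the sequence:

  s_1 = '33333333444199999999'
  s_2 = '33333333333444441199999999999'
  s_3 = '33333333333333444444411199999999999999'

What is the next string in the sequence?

33333333333333333444444444111199999999999999999

Each string has the form 3^{3n+2} 4^{2n-1} 1^{n-1} 9^{3n+2}, where the shown terms are n = 2, 3, 4.
For the next term, n = 5, so the run lengths are 17, 9, 4, 17.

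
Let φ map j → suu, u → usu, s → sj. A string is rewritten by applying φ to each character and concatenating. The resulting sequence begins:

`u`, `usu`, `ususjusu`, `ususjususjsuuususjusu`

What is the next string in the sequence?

ususjususjsuuususjususjsuusjusuusuususjususjsuuususjusu

φ(ususjususjsuuususjusu) expands symbol-by-symbol to usu sj usu sj suu usu sj usu sj suu sj usu usu usu sj usu sj suu usu sj usu; joining the 21 pieces gives the next term.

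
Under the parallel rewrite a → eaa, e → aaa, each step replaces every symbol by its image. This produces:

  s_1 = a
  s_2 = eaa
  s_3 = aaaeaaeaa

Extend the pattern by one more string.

Rewriting each symbol of aaaeaaeaa: a→eaa, a→eaa, a→eaa, e→aaa, a→eaa, a→eaa, e→aaa, a→eaa, a→eaa, which concatenates to eaa eaa eaa aaa eaa eaa aaa eaa eaa.

eaaeaaeaaaaaeaaeaaaaaeaaeaa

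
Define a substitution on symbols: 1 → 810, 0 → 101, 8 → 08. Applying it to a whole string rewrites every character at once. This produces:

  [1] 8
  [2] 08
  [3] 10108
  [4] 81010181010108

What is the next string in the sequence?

Replace each of the 14 characters of 81010181010108 in place — 08 810 101 810 101 810 08 810 101 810 101 810 101 08 — and concatenate.

088101018101018100881010181010181010108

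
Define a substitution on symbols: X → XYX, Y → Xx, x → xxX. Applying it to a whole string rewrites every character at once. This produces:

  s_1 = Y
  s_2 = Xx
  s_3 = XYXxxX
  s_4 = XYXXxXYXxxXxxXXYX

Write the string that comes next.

XYXXxXYXXYXxxXXYXXxXYXxxXxxXXYXxxXxxXXYXXYXXxXYX

Applying the rule to each of the 17 symbols of XYXXxXYXxxXxxXXYX gives the pieces XYX Xx XYX XYX xxX XYX Xx XYX xxX xxX XYX xxX xxX XYX XYX Xx XYX, which concatenate to the answer.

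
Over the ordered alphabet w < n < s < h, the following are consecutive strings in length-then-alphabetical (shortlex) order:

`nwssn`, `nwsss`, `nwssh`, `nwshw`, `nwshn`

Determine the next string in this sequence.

Find the rightmost character of nwshn below h, bump it to the next letter, and reset everything to its right to w.

nwshs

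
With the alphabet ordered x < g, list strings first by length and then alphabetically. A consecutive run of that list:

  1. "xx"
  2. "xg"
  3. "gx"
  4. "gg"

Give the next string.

xxx

After gg the length-2 strings are exhausted; the first length-3 string is 3 copies of x.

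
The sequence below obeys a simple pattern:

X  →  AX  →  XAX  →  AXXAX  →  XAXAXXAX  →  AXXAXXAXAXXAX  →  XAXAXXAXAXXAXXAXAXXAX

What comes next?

AXXAXXAXAXXAXXAXAXXAXAXXAXXAXAXXAX

From term 3 onward, concatenate the second-to-last term with the last: X·AX = XAX, AX·XAX = AXXAX, …
Continuing: AXXAXXAXAXXAX · XAXAXXAXAXXAXXAXAXXAX gives term 8.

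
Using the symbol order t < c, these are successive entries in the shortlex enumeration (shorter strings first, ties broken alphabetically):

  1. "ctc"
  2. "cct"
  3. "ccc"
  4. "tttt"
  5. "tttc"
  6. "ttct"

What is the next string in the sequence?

The successor of ttct increments the rightmost position that isn't already c and resets every position after it to t.

ttcc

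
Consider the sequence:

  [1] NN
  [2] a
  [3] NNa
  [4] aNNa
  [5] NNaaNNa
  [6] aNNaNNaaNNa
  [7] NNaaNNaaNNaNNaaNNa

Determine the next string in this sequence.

aNNaNNaaNNaNNaaNNaaNNaNNaaNNa

From term 3 onward, concatenate the second-to-last term with the last: NN·a = NNa, a·NNa = aNNa, …
Continuing: aNNaNNaaNNa · NNaaNNaaNNaNNaaNNa gives term 8.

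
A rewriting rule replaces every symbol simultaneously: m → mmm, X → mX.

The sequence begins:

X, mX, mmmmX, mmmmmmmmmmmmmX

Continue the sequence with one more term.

mmmmmmmmmmmmmmmmmmmmmmmmmmmmmmmmmmmmmmmmX

φ(mmmmmmmmmmmmmX) expands symbol-by-symbol to mmm mmm mmm mmm mmm mmm mmm mmm mmm mmm mmm mmm mmm mX; joining the 14 pieces gives the next term.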